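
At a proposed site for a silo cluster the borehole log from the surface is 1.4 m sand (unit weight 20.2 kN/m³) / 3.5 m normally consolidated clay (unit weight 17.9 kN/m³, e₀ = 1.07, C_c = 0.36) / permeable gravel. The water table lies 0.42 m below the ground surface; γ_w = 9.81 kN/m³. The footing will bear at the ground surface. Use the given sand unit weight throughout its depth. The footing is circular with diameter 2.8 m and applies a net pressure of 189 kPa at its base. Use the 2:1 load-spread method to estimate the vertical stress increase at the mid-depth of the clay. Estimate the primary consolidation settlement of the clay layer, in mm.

Mid-depth of clay below the ground surface: z = 1.4 + 3.5/2 = 3.15 m.
Total vertical stress at mid-clay: σ_v = 20.2×1.4 + 17.9×1.75 = 59.605 kPa.
Pore pressure: u = 9.81×(3.15 − 0.42) = 26.781 kPa.
Initial effective stress: σ'_0 = σ_v − u = 59.605 − 26.781 = 32.824 kPa.
Stress increase at mid-clay by the 2:1 spreading method:
Δσ ≈ qD²/(D+z)² = 189×2.8²/(2.8+3.15)² = 41.855 kPa
Final effective stress: σ'_f = σ'_0 + Δσ = 32.824 + 41.855 = 74.679 kPa.
Normally consolidated clay, so the full stress increment lies on the virgin compression line:
S_c = C_c·H/(1+e₀)·log₁₀(σ'_f/σ'_0) = 0.36×3.5/(1+1.07)×log₁₀(74.679/32.824)
    = 0.6087 × 0.35701 = 0.2173 m

S_c ≈ 217 mm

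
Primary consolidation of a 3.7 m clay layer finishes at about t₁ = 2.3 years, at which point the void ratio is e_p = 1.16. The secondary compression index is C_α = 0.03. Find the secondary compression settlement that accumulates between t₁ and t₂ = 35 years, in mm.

S_s ≈ 60.8 mm

Secondary compression: S_s = C_α·H/(1+e_p)·log₁₀(t₂/t₁)
S_s = 0.03×3.7/(1+1.16)×log₁₀(35/2.3)
    = 0.05139 × 1.182 = 0.06076 m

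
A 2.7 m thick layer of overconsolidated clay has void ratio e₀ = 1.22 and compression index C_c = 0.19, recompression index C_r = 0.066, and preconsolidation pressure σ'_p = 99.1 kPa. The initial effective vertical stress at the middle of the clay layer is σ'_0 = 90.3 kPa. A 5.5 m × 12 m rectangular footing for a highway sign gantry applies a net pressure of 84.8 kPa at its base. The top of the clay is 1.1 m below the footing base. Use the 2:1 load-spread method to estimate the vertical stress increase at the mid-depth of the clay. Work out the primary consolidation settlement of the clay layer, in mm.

Mid-depth of clay below the footing base: z = 1.1 + 2.7/2 = 2.45 m.
Stress increase at mid-clay by the 2:1 spreading method:
Δσ = qBL/((B+z)(L+z)) = 84.8×5.5×12/((5.5+2.45)(12+2.45)) = 48.72 kPa
Final effective stress: σ'_f = 90.3 + 48.72 = 139.02 kPa.
σ'_f = 139.02 > σ'_p = 99.1 kPa, so the stress path crosses the preconsolidation pressure — recompression up to σ'_p, then virgin compression beyond:
S_c = H/(1+e₀)·[C_r·log₁₀(σ'_p/σ'_0) + C_c·log₁₀(σ'_f/σ'_p)]
    = 2.7/2.22 × [0.066×log₁₀(99.1/90.3) + 0.19×log₁₀(139.02/99.1)]
    = 1.2162 × [0.0026655 + 0.027931] = 0.03721 m

S_c ≈ 37.2 mm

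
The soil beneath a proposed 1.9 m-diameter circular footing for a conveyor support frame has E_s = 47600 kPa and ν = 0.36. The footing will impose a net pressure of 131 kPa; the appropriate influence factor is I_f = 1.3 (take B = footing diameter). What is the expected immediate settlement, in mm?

Immediate (elastic) settlement: S_e = q·B·(1−ν²)/E_s · I_f.
S_e = 131 × 1.9 × (1 − 0.36²) / 47600 × 1.3
    = 131 × 1.9 × 0.8704 / 47600 × 1.3
    = 0.005917 m = 5.917 mm

S_e ≈ 5.92 mm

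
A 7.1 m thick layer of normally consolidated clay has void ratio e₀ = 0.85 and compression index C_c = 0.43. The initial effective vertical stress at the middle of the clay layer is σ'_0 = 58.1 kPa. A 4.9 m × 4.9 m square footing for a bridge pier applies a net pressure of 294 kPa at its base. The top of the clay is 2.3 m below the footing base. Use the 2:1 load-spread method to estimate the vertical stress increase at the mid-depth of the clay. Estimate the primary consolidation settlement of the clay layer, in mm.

S_c ≈ 515 mm

Mid-depth of clay below the footing base: z = 2.3 + 7.1/2 = 5.85 m.
Stress increase at mid-clay by the 2:1 spreading method:
Δσ = qBL/((B+z)(L+z)) = 294×4.9×4.9/((4.9+5.85)(4.9+5.85)) = 61.083 kPa
Final effective stress: σ'_f = σ'_0 + Δσ = 58.1 + 61.083 = 119.18 kPa.
Normally consolidated clay, so the full stress increment lies on the virgin compression line:
S_c = C_c·H/(1+e₀)·log₁₀(σ'_f/σ'_0) = 0.43×7.1/(1+0.85)×log₁₀(119.18/58.1)
    = 1.6503 × 0.31203 = 0.5149 m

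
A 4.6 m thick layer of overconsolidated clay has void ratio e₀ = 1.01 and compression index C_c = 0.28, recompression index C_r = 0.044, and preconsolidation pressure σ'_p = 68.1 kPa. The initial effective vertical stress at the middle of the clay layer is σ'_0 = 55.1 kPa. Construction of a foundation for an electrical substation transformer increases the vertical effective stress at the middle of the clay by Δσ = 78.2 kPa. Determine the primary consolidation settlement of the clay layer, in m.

S_c ≈ 0.196 m

Final effective stress: σ'_f = 55.1 + 78.2 = 133.3 kPa.
σ'_f = 133.3 > σ'_p = 68.1 kPa, so the stress path crosses the preconsolidation pressure — recompression up to σ'_p, then virgin compression beyond:
S_c = H/(1+e₀)·[C_r·log₁₀(σ'_p/σ'_0) + C_c·log₁₀(σ'_f/σ'_p)]
    = 4.6/2.01 × [0.044×log₁₀(68.1/55.1) + 0.28×log₁₀(133.3/68.1)]
    = 2.2886 × [0.0040478 + 0.081671] = 0.1962 m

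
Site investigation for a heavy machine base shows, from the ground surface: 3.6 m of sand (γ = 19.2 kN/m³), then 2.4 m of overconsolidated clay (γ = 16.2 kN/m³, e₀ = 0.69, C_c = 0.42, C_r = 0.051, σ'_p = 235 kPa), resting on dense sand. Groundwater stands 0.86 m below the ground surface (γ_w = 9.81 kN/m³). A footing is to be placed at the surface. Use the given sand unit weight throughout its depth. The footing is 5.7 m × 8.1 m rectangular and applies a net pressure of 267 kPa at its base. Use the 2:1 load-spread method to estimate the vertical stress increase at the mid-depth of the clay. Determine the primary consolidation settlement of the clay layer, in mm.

Mid-depth of clay below the ground surface: z = 3.6 + 2.4/2 = 4.8 m.
Total vertical stress at mid-clay: σ_v = 19.2×3.6 + 16.2×1.2 = 88.56 kPa.
Pore pressure: u = 9.81×(4.8 − 0.86) = 38.651 kPa.
Initial effective stress: σ'_0 = σ_v − u = 88.56 − 38.651 = 49.909 kPa.
Stress increase at mid-clay by the 2:1 spreading method:
Δσ = qBL/((B+z)(L+z)) = 267×5.7×8.1/((5.7+4.8)(8.1+4.8)) = 91.011 kPa
Final effective stress: σ'_f = 49.909 + 91.011 = 140.92 kPa.
σ'_f = 140.92 ≤ σ'_p = 235 kPa, so the clay remains overconsolidated and only the recompression index applies:
S_c = C_r·H/(1+e₀)·log₁₀(σ'_f/σ'_0) = 0.051×2.4/1.69×log₁₀(140.92/49.909)
    = 0.072425 × 0.45079 = 0.03265 m

S_c ≈ 32.6 mm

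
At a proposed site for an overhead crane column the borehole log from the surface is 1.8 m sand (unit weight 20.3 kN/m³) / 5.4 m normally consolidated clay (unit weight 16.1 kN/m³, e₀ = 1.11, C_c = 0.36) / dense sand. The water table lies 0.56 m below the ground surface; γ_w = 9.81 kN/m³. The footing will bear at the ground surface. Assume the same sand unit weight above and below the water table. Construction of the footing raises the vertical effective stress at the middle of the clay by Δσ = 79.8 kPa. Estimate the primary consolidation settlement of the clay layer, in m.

Mid-depth of clay below the ground surface: z = 1.8 + 5.4/2 = 4.5 m.
Total vertical stress at mid-clay: σ_v = 20.3×1.8 + 16.1×2.7 = 80.01 kPa.
Pore pressure: u = 9.81×(4.5 − 0.56) = 38.651 kPa.
Initial effective stress: σ'_0 = σ_v − u = 80.01 − 38.651 = 41.359 kPa.
Final effective stress: σ'_f = σ'_0 + Δσ = 41.359 + 79.8 = 121.16 kPa.
Normally consolidated clay, so the full stress increment lies on the virgin compression line:
S_c = C_c·H/(1+e₀)·log₁₀(σ'_f/σ'_0) = 0.36×5.4/(1+1.11)×log₁₀(121.16/41.359)
    = 0.92133 × 0.46679 = 0.4301 m

S_c ≈ 0.43 m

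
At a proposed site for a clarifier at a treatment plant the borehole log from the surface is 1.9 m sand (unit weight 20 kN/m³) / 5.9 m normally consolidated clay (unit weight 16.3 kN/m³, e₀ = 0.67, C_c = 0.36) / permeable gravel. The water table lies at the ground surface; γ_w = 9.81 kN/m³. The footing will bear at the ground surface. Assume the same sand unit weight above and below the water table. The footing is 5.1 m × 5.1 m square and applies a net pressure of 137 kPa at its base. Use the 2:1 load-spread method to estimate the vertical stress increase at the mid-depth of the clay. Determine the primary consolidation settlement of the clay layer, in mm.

S_c ≈ 365 mm

Mid-depth of clay below the ground surface: z = 1.9 + 5.9/2 = 4.85 m.
Total vertical stress at mid-clay: σ_v = 20×1.9 + 16.3×2.95 = 86.085 kPa.
Pore pressure: u = 9.81×(4.85 − 0) = 47.578 kPa.
Initial effective stress: σ'_0 = σ_v − u = 86.085 − 47.578 = 38.507 kPa.
Stress increase at mid-clay by the 2:1 spreading method:
Δσ = qBL/((B+z)(L+z)) = 137×5.1×5.1/((5.1+4.85)(5.1+4.85)) = 35.993 kPa
Final effective stress: σ'_f = σ'_0 + Δσ = 38.507 + 35.993 = 74.5 kPa.
Normally consolidated clay, so the full stress increment lies on the virgin compression line:
S_c = C_c·H/(1+e₀)·log₁₀(σ'_f/σ'_0) = 0.36×5.9/(1+0.67)×log₁₀(74.5/38.507)
    = 1.2719 × 0.28662 = 0.3646 m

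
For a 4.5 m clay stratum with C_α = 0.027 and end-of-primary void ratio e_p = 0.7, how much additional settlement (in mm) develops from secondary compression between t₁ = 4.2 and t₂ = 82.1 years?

S_s ≈ 92.3 mm

Secondary compression: S_s = C_α·H/(1+e_p)·log₁₀(t₂/t₁)
S_s = 0.027×4.5/(1+0.7)×log₁₀(82.1/4.2)
    = 0.07147 × 1.291 = 0.09228 m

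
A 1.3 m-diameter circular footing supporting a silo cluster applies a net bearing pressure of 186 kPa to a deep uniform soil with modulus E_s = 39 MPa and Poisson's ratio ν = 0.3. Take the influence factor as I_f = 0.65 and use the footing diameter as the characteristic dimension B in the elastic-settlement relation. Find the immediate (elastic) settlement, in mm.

Immediate (elastic) settlement: S_e = q·B·(1−ν²)/E_s · I_f.
E_s = 39 MPa = 39000 kPa.
S_e = 186 × 1.3 × (1 − 0.3²) / 39000 × 0.65
    = 186 × 1.3 × 0.91 / 39000 × 0.65
    = 0.003667 m = 3.667 mm

S_e ≈ 3.67 mm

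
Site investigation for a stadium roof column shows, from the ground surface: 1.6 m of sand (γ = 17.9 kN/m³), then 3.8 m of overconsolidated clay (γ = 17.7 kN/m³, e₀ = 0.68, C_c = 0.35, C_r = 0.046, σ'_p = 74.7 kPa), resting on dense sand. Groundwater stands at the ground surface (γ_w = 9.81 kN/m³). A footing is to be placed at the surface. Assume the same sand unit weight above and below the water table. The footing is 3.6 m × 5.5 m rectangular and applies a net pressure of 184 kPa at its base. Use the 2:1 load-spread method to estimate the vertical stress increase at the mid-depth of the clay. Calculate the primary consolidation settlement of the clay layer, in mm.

S_c ≈ 88.7 mm

Mid-depth of clay below the ground surface: z = 1.6 + 3.8/2 = 3.5 m.
Total vertical stress at mid-clay: σ_v = 17.9×1.6 + 17.7×1.9 = 62.27 kPa.
Pore pressure: u = 9.81×(3.5 − 0) = 34.335 kPa.
Initial effective stress: σ'_0 = σ_v − u = 62.27 − 34.335 = 27.935 kPa.
Stress increase at mid-clay by the 2:1 spreading method:
Δσ = qBL/((B+z)(L+z)) = 184×3.6×5.5/((3.6+3.5)(5.5+3.5)) = 57.014 kPa
Final effective stress: σ'_f = 27.935 + 57.014 = 84.949 kPa.
σ'_f = 84.949 > σ'_p = 74.7 kPa, so the stress path crosses the preconsolidation pressure — recompression up to σ'_p, then virgin compression beyond:
S_c = H/(1+e₀)·[C_r·log₁₀(σ'_p/σ'_0) + C_c·log₁₀(σ'_f/σ'_p)]
    = 3.8/1.68 × [0.046×log₁₀(74.7/27.935) + 0.35×log₁₀(84.949/74.7)]
    = 2.2619 × [0.01965 + 0.019543] = 0.08865 m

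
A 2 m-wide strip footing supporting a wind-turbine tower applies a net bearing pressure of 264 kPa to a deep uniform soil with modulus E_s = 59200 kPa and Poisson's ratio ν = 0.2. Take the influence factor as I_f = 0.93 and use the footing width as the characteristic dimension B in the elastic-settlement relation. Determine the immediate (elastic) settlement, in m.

Immediate (elastic) settlement: S_e = q·B·(1−ν²)/E_s · I_f.
S_e = 264 × 2 × (1 − 0.2²) / 59200 × 0.93
    = 264 × 2 × 0.96 / 59200 × 0.93
    = 0.007963 m

S_e ≈ 0.00796 m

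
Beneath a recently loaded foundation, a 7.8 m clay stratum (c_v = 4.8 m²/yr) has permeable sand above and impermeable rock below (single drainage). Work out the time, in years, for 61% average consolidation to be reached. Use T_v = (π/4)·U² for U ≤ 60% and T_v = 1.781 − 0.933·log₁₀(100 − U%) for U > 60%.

Drainage path length: H_d = H = 7.8 m (single drainage).
U > 60%: T_v = 1.781 − 0.933·log₁₀(100 − 61) = 0.29654.
t = T_v·H_d²/c_v = 0.29654×7.8²/4.8 = 3.759 years.

t ≈ 3.76 years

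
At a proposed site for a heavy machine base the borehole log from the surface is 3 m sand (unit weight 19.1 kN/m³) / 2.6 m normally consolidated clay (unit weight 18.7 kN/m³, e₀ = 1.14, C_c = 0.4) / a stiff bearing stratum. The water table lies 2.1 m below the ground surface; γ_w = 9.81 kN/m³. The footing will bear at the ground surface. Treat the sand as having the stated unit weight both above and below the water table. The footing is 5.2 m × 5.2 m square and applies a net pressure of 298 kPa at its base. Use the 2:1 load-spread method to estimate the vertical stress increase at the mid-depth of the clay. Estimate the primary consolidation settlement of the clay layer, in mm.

Mid-depth of clay below the ground surface: z = 3 + 2.6/2 = 4.3 m.
Total vertical stress at mid-clay: σ_v = 19.1×3 + 18.7×1.3 = 81.61 kPa.
Pore pressure: u = 9.81×(4.3 − 2.1) = 21.582 kPa.
Initial effective stress: σ'_0 = σ_v − u = 81.61 − 21.582 = 60.028 kPa.
Stress increase at mid-clay by the 2:1 spreading method:
Δσ = qBL/((B+z)(L+z)) = 298×5.2×5.2/((5.2+4.3)(5.2+4.3)) = 89.284 kPa
Final effective stress: σ'_f = σ'_0 + Δσ = 60.028 + 89.284 = 149.31 kPa.
Normally consolidated clay, so the full stress increment lies on the virgin compression line:
S_c = C_c·H/(1+e₀)·log₁₀(σ'_f/σ'_0) = 0.4×2.6/(1+1.14)×log₁₀(149.31/60.028)
    = 0.48598 × 0.39574 = 0.1923 m

S_c ≈ 192 mm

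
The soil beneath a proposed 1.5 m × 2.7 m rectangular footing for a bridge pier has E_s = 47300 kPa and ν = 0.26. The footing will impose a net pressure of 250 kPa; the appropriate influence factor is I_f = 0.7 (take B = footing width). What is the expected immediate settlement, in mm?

Immediate (elastic) settlement: S_e = q·B·(1−ν²)/E_s · I_f.
S_e = 250 × 1.5 × (1 − 0.26²) / 47300 × 0.7
    = 250 × 1.5 × 0.9324 / 47300 × 0.7
    = 0.005175 m = 5.175 mm

S_e ≈ 5.17 mm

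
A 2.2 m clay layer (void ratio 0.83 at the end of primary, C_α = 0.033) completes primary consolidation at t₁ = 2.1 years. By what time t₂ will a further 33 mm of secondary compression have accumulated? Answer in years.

S_s = C_α·H/(1+e_p)·log₁₀(t₂/t₁) ⇒ log₁₀(t₂/t₁) = S_s·(1+e_p)/(C_α·H).
log₁₀(t₂/t₁) = 0.033 × (1+0.83) / (0.033×2.2) = 0.8318
t₂ = t₁ × 10^0.8318 = 2.1 × 6.789 = 14.26 years

t₂ ≈ 14.3 years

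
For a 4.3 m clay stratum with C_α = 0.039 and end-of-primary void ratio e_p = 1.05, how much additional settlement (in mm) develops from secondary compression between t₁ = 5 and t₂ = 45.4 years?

Secondary compression: S_s = C_α·H/(1+e_p)·log₁₀(t₂/t₁)
S_s = 0.039×4.3/(1+1.05)×log₁₀(45.4/5)
    = 0.0818 × 0.9581 = 0.07838 m

S_s ≈ 78.4 mm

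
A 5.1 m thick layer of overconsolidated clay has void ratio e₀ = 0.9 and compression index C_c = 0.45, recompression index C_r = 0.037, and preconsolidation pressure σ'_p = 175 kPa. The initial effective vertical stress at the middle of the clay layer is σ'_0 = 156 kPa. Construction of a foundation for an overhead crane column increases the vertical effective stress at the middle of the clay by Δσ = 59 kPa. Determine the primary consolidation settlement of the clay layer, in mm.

S_c ≈ 113 mm

Final effective stress: σ'_f = 156 + 59 = 215 kPa.
σ'_f = 215 > σ'_p = 175 kPa, so the stress path crosses the preconsolidation pressure — recompression up to σ'_p, then virgin compression beyond:
S_c = H/(1+e₀)·[C_r·log₁₀(σ'_p/σ'_0) + C_c·log₁₀(σ'_f/σ'_p)]
    = 5.1/1.9 × [0.037×log₁₀(175/156) + 0.45×log₁₀(215/175)]
    = 2.6842 × [0.0018468 + 0.04023] = 0.1129 m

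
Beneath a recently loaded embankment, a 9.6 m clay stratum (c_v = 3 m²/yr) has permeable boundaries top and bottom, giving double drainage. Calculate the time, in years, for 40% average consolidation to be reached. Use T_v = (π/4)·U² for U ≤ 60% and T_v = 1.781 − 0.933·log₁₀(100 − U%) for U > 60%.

t ≈ 0.965 years

Drainage path length: H_d = H/2 = 4.8 m (double drainage).
U ≤ 60%: T_v = (π/4)·U² = (π/4)×0.4² = 0.12566.
t = T_v·H_d²/c_v = 0.12566×4.8²/3 = 0.9651 years.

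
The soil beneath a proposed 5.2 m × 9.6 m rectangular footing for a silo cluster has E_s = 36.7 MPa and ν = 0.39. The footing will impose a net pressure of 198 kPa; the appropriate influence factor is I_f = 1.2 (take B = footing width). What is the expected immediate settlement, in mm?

Immediate (elastic) settlement: S_e = q·B·(1−ν²)/E_s · I_f.
E_s = 36.7 MPa = 36700 kPa.
S_e = 198 × 5.2 × (1 − 0.39²) / 36700 × 1.2
    = 198 × 5.2 × 0.8479 / 36700 × 1.2
    = 0.02854 m = 28.54 mm

S_e ≈ 28.5 mm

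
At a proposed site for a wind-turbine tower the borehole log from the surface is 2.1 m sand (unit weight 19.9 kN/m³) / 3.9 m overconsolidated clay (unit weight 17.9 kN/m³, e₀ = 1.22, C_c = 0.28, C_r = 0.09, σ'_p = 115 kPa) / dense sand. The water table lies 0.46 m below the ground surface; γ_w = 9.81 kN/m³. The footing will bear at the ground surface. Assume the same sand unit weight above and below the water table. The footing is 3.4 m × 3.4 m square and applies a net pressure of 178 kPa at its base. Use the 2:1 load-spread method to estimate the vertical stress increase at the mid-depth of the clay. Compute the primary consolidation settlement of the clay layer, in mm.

Mid-depth of clay below the ground surface: z = 2.1 + 3.9/2 = 4.05 m.
Total vertical stress at mid-clay: σ_v = 19.9×2.1 + 17.9×1.95 = 76.695 kPa.
Pore pressure: u = 9.81×(4.05 − 0.46) = 35.218 kPa.
Initial effective stress: σ'_0 = σ_v − u = 76.695 − 35.218 = 41.477 kPa.
Stress increase at mid-clay by the 2:1 spreading method:
Δσ = qBL/((B+z)(L+z)) = 178×3.4×3.4/((3.4+4.05)(3.4+4.05)) = 37.074 kPa
Final effective stress: σ'_f = 41.477 + 37.074 = 78.551 kPa.
σ'_f = 78.551 ≤ σ'_p = 115 kPa, so the clay remains overconsolidated and only the recompression index applies:
S_c = C_r·H/(1+e₀)·log₁₀(σ'_f/σ'_0) = 0.09×3.9/2.22×log₁₀(78.551/41.477)
    = 0.15811 × 0.27734 = 0.04385 m

S_c ≈ 43.9 mm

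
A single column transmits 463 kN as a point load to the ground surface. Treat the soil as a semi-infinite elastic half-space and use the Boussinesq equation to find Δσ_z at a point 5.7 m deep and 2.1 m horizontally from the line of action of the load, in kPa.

Boussinesq vertical stress below a point load on an elastic half-space:
Δσ_z = 3P/(2πz²) · [1 + (r/z)²]^(−5/2)
r/z = 2.1/5.7 = 0.36842; [1+(r/z)²]^(−5/2) = 0.72746.
Δσ_z = 3×463/(2π×5.7²) × 0.72746 = 6.8041 × 0.72746 = 4.95 kPa

Δσ_z ≈ 4.95 kPa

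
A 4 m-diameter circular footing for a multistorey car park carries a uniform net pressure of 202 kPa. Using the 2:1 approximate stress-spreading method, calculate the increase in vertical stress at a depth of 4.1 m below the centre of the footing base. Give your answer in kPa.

Δσ_z ≈ 49.3 kPa

By the 2:1 method the load spreads at 1 horizontal : 2 vertical, so at depth z the loaded area has grown by z in each plan dimension:
Δσ ≈ qD²/(D+z)² = 202×4²/(4+4.1)² = 49.261 kPa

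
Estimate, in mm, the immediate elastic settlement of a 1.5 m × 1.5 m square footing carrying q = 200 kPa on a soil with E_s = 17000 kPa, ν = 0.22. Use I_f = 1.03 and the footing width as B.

S_e ≈ 17.3 mm

Immediate (elastic) settlement: S_e = q·B·(1−ν²)/E_s · I_f.
S_e = 200 × 1.5 × (1 − 0.22²) / 17000 × 1.03
    = 200 × 1.5 × 0.9516 / 17000 × 1.03
    = 0.0173 m = 17.3 mm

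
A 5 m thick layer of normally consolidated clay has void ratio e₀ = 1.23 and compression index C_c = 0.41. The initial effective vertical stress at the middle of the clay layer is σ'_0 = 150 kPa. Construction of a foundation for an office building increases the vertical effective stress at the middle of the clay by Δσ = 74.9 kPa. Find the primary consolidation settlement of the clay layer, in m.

Final effective stress: σ'_f = σ'_0 + Δσ = 150 + 74.9 = 224.9 kPa.
Normally consolidated clay, so the full stress increment lies on the virgin compression line:
S_c = C_c·H/(1+e₀)·log₁₀(σ'_f/σ'_0) = 0.41×5/(1+1.23)×log₁₀(224.9/150)
    = 0.91928 × 0.1759 = 0.1617 m

S_c ≈ 0.162 m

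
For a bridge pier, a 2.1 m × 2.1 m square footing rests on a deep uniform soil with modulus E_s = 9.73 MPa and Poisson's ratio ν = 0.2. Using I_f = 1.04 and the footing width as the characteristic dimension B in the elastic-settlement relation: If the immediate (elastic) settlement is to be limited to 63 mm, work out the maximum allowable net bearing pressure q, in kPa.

E_s = 9.73 MPa = 9730 kPa.
S_e = q·B·(1−ν²)/E_s · I_f  ⇒  q = S_e·E_s / (B·(1−ν²)·I_f).
q = 0.063 × 9730 / (2.1 × 0.96 × 1.04) = 292.4 kPa

q ≈ 292 kPa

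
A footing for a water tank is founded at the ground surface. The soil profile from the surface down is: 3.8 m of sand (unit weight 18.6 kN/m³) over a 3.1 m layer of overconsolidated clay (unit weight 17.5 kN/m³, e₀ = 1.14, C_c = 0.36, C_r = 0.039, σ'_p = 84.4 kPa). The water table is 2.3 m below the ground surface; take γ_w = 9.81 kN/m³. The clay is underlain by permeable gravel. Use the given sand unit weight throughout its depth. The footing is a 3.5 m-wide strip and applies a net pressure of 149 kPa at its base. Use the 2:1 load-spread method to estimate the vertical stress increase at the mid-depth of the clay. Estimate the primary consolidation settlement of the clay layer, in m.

Mid-depth of clay below the ground surface: z = 3.8 + 3.1/2 = 5.35 m.
Total vertical stress at mid-clay: σ_v = 18.6×3.8 + 17.5×1.55 = 97.805 kPa.
Pore pressure: u = 9.81×(5.35 − 2.3) = 29.921 kPa.
Initial effective stress: σ'_0 = σ_v − u = 97.805 − 29.921 = 67.884 kPa.
Stress increase at mid-clay by the 2:1 spreading method:
Δσ = qB/(B+z) = 149×3.5/(3.5+5.35) = 58.927 kPa
Final effective stress: σ'_f = 67.884 + 58.927 = 126.81 kPa.
σ'_f = 126.81 > σ'_p = 84.4 kPa, so the stress path crosses the preconsolidation pressure — recompression up to σ'_p, then virgin compression beyond:
S_c = H/(1+e₀)·[C_r·log₁₀(σ'_p/σ'_0) + C_c·log₁₀(σ'_f/σ'_p)]
    = 3.1/2.14 × [0.039×log₁₀(84.4/67.884) + 0.36×log₁₀(126.81/84.4)]
    = 1.4486 × [0.0036884 + 0.063652] = 0.09755 m

S_c ≈ 0.0975 m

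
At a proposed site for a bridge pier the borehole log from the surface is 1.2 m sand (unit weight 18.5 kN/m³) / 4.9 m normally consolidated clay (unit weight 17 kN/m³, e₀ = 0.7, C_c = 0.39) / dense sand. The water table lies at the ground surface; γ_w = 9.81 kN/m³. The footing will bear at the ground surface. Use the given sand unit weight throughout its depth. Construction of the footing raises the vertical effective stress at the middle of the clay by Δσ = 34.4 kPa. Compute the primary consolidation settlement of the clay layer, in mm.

Mid-depth of clay below the ground surface: z = 1.2 + 4.9/2 = 3.65 m.
Total vertical stress at mid-clay: σ_v = 18.5×1.2 + 17×2.45 = 63.85 kPa.
Pore pressure: u = 9.81×(3.65 − 0) = 35.806 kPa.
Initial effective stress: σ'_0 = σ_v − u = 63.85 − 35.806 = 28.044 kPa.
Final effective stress: σ'_f = σ'_0 + Δσ = 28.044 + 34.4 = 62.444 kPa.
Normally consolidated clay, so the full stress increment lies on the virgin compression line:
S_c = C_c·H/(1+e₀)·log₁₀(σ'_f/σ'_0) = 0.39×4.9/(1+0.7)×log₁₀(62.444/28.044)
    = 1.1241 × 0.34765 = 0.3908 m

S_c ≈ 391 mm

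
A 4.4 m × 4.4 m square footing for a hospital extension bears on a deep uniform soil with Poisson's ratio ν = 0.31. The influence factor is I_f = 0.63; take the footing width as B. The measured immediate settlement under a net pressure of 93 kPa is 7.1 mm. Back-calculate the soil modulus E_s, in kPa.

E_s ≈ 32800 kPa

S_e = q·B·(1−ν²)/E_s · I_f  ⇒  E_s = q·B·(1−ν²)·I_f / S_e.
E_s = 93 × 4.4 × 0.9039 × 0.63 / 0.0071 = 32820 kPa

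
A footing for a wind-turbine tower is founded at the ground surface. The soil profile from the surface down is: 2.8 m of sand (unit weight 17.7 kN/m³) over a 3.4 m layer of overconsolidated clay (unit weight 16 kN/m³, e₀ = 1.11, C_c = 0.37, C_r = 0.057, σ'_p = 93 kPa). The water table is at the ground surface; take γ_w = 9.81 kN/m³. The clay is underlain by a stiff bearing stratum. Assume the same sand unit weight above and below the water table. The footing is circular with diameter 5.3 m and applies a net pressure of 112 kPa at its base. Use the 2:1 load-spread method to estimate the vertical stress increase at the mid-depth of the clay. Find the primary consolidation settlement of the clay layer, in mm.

Mid-depth of clay below the ground surface: z = 2.8 + 3.4/2 = 4.5 m.
Total vertical stress at mid-clay: σ_v = 17.7×2.8 + 16×1.7 = 76.76 kPa.
Pore pressure: u = 9.81×(4.5 − 0) = 44.145 kPa.
Initial effective stress: σ'_0 = σ_v − u = 76.76 − 44.145 = 32.615 kPa.
Stress increase at mid-clay by the 2:1 spreading method:
Δσ ≈ qD²/(D+z)² = 112×5.3²/(5.3+4.5)² = 32.758 kPa
Final effective stress: σ'_f = 32.615 + 32.758 = 65.373 kPa.
σ'_f = 65.373 ≤ σ'_p = 93 kPa, so the clay remains overconsolidated and only the recompression index applies:
S_c = C_r·H/(1+e₀)·log₁₀(σ'_f/σ'_0) = 0.057×3.4/2.11×log₁₀(65.373/32.615)
    = 0.09185 × 0.30198 = 0.02774 m

S_c ≈ 27.7 mm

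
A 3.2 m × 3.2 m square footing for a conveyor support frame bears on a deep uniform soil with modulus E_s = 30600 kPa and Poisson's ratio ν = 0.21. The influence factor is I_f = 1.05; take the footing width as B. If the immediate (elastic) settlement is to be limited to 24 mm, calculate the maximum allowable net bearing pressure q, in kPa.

S_e = q·B·(1−ν²)/E_s · I_f  ⇒  q = S_e·E_s / (B·(1−ν²)·I_f).
q = 0.024 × 30600 / (3.2 × 0.9559 × 1.05) = 228.7 kPa

q ≈ 229 kPa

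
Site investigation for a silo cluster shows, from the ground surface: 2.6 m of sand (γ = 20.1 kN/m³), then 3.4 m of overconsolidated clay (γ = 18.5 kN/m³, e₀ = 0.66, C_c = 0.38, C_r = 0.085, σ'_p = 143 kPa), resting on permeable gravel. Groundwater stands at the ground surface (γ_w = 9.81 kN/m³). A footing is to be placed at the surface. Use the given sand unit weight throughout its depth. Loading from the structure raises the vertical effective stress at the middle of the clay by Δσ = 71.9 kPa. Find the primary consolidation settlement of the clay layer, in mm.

S_c ≈ 76 mm

Mid-depth of clay below the ground surface: z = 2.6 + 3.4/2 = 4.3 m.
Total vertical stress at mid-clay: σ_v = 20.1×2.6 + 18.5×1.7 = 83.71 kPa.
Pore pressure: u = 9.81×(4.3 − 0) = 42.183 kPa.
Initial effective stress: σ'_0 = σ_v − u = 83.71 − 42.183 = 41.527 kPa.
Final effective stress: σ'_f = 41.527 + 71.9 = 113.43 kPa.
σ'_f = 113.43 ≤ σ'_p = 143 kPa, so the clay remains overconsolidated and only the recompression index applies:
S_c = C_r·H/(1+e₀)·log₁₀(σ'_f/σ'_0) = 0.085×3.4/1.66×log₁₀(113.43/41.527)
    = 0.1741 × 0.4364 = 0.07598 m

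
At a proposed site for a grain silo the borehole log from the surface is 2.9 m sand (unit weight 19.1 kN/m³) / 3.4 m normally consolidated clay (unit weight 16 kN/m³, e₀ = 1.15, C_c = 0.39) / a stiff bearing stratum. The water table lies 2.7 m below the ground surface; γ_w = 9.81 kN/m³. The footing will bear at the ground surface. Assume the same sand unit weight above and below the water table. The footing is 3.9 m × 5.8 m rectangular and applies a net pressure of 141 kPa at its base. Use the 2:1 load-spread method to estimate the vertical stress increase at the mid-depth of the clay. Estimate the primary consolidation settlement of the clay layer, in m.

S_c ≈ 0.12 m

Mid-depth of clay below the ground surface: z = 2.9 + 3.4/2 = 4.6 m.
Total vertical stress at mid-clay: σ_v = 19.1×2.9 + 16×1.7 = 82.59 kPa.
Pore pressure: u = 9.81×(4.6 − 2.7) = 18.639 kPa.
Initial effective stress: σ'_0 = σ_v − u = 82.59 − 18.639 = 63.951 kPa.
Stress increase at mid-clay by the 2:1 spreading method:
Δσ = qBL/((B+z)(L+z)) = 141×3.9×5.8/((3.9+4.6)(5.8+4.6)) = 36.079 kPa
Final effective stress: σ'_f = σ'_0 + Δσ = 63.951 + 36.079 = 100.03 kPa.
Normally consolidated clay, so the full stress increment lies on the virgin compression line:
S_c = C_c·H/(1+e₀)·log₁₀(σ'_f/σ'_0) = 0.39×3.4/(1+1.15)×log₁₀(100.03/63.951)
    = 0.61674 × 0.19428 = 0.1198 m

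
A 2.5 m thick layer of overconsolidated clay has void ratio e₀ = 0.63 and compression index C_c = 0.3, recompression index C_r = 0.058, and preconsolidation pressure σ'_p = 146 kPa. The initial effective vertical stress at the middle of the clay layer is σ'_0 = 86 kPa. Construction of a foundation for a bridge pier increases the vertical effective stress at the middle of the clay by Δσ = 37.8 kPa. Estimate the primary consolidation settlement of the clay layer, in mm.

Final effective stress: σ'_f = 86 + 37.8 = 123.8 kPa.
σ'_f = 123.8 ≤ σ'_p = 146 kPa, so the clay remains overconsolidated and only the recompression index applies:
S_c = C_r·H/(1+e₀)·log₁₀(σ'_f/σ'_0) = 0.058×2.5/1.63×log₁₀(123.8/86)
    = 0.088955 × 0.15822 = 0.01407 m

S_c ≈ 14.1 mm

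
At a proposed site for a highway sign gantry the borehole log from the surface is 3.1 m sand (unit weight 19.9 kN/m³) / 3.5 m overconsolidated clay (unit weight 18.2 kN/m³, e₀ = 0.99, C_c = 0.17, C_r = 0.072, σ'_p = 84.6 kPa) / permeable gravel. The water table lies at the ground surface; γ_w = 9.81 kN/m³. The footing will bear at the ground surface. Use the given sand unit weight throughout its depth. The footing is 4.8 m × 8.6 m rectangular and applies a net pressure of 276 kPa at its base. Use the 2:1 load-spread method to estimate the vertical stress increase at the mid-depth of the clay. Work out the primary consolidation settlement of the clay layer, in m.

Mid-depth of clay below the ground surface: z = 3.1 + 3.5/2 = 4.85 m.
Total vertical stress at mid-clay: σ_v = 19.9×3.1 + 18.2×1.75 = 93.54 kPa.
Pore pressure: u = 9.81×(4.85 − 0) = 47.578 kPa.
Initial effective stress: σ'_0 = σ_v − u = 93.54 − 47.578 = 45.962 kPa.
Stress increase at mid-clay by the 2:1 spreading method:
Δσ = qBL/((B+z)(L+z)) = 276×4.8×8.6/((4.8+4.85)(8.6+4.85)) = 87.781 kPa
Final effective stress: σ'_f = 45.962 + 87.781 = 133.74 kPa.
σ'_f = 133.74 > σ'_p = 84.6 kPa, so the stress path crosses the preconsolidation pressure — recompression up to σ'_p, then virgin compression beyond:
S_c = H/(1+e₀)·[C_r·log₁₀(σ'_p/σ'_0) + C_c·log₁₀(σ'_f/σ'_p)]
    = 3.5/1.99 × [0.072×log₁₀(84.6/45.962) + 0.17×log₁₀(133.74/84.6)]
    = 1.7588 × [0.019078 + 0.033811] = 0.09302 m

S_c ≈ 0.093 m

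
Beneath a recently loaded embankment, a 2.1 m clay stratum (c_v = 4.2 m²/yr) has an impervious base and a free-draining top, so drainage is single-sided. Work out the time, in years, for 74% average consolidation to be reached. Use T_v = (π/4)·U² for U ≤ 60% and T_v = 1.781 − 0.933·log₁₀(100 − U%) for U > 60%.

t ≈ 0.484 years

Drainage path length: H_d = H = 2.1 m (single drainage).
U > 60%: T_v = 1.781 − 0.933·log₁₀(100 − 74) = 0.46083.
t = T_v·H_d²/c_v = 0.46083×2.1²/4.2 = 0.4839 years.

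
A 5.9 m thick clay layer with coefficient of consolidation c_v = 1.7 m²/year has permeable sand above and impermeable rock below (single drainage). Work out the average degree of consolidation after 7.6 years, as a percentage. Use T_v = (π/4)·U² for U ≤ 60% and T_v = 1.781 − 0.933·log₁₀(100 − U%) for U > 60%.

Drainage path length: H_d = H = 5.9 m (single drainage).
T_v = c_v·t/H_d² = 1.7×7.6/5.9² = 0.37116.
T_v = 0.37116 corresponds to the U > 60% branch:
U = 1 − 10^((1.781 − T_v)/0.933)/100 = 0.6756

U ≈ 67.6 %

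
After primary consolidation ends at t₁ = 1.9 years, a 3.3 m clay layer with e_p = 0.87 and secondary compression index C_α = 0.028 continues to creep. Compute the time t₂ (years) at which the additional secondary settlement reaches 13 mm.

t₂ ≈ 3.48 years

S_s = C_α·H/(1+e_p)·log₁₀(t₂/t₁) ⇒ log₁₀(t₂/t₁) = S_s·(1+e_p)/(C_α·H).
log₁₀(t₂/t₁) = 0.013 × (1+0.87) / (0.028×3.3) = 0.2631
t₂ = t₁ × 10^0.2631 = 1.9 × 1.833 = 3.482 years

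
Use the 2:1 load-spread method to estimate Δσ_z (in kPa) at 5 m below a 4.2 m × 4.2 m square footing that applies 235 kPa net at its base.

Δσ_z ≈ 49 kPa

By the 2:1 method the load spreads at 1 horizontal : 2 vertical, so at depth z the loaded area has grown by z in each plan dimension:
Δσ = qBL/((B+z)(L+z)) = 235×4.2×4.2/((4.2+5)(4.2+5)) = 48.977 kPa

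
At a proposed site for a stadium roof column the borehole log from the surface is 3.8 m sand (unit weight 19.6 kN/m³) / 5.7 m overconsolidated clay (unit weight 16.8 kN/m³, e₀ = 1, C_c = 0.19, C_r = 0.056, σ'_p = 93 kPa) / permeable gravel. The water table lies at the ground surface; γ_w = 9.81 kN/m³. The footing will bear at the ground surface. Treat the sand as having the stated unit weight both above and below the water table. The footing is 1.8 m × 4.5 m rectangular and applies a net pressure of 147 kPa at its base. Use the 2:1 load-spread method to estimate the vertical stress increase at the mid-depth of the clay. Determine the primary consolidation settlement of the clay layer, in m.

Mid-depth of clay below the ground surface: z = 3.8 + 5.7/2 = 6.65 m.
Total vertical stress at mid-clay: σ_v = 19.6×3.8 + 16.8×2.85 = 122.36 kPa.
Pore pressure: u = 9.81×(6.65 − 0) = 65.237 kPa.
Initial effective stress: σ'_0 = σ_v − u = 122.36 − 65.237 = 57.123 kPa.
Stress increase at mid-clay by the 2:1 spreading method:
Δσ = qBL/((B+z)(L+z)) = 147×1.8×4.5/((1.8+6.65)(4.5+6.65)) = 12.638 kPa
Final effective stress: σ'_f = 57.123 + 12.638 = 69.761 kPa.
σ'_f = 69.761 ≤ σ'_p = 93 kPa, so the clay remains overconsolidated and only the recompression index applies:
S_c = C_r·H/(1+e₀)·log₁₀(σ'_f/σ'_0) = 0.056×5.7/2×log₁₀(69.761/57.123)
    = 0.1596 × 0.086802 = 0.01385 m

S_c ≈ 0.0139 m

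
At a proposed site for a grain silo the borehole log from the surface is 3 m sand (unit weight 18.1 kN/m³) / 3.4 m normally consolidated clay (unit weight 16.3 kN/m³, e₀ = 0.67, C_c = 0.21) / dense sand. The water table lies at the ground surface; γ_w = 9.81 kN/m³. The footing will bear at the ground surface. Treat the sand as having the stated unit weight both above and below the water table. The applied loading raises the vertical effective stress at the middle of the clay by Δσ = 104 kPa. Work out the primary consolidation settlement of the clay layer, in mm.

Mid-depth of clay below the ground surface: z = 3 + 3.4/2 = 4.7 m.
Total vertical stress at mid-clay: σ_v = 18.1×3 + 16.3×1.7 = 82.01 kPa.
Pore pressure: u = 9.81×(4.7 − 0) = 46.107 kPa.
Initial effective stress: σ'_0 = σ_v − u = 82.01 − 46.107 = 35.903 kPa.
Final effective stress: σ'_f = σ'_0 + Δσ = 35.903 + 104 = 139.9 kPa.
Normally consolidated clay, so the full stress increment lies on the virgin compression line:
S_c = C_c·H/(1+e₀)·log₁₀(σ'_f/σ'_0) = 0.21×3.4/(1+0.67)×log₁₀(139.9/35.903)
    = 0.42754 × 0.59069 = 0.2525 m

S_c ≈ 253 mm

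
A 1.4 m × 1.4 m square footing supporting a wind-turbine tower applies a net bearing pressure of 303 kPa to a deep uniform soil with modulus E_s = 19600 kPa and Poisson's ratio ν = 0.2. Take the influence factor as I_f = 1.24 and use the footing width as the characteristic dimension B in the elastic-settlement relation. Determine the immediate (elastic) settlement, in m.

Immediate (elastic) settlement: S_e = q·B·(1−ν²)/E_s · I_f.
S_e = 303 × 1.4 × (1 − 0.2²) / 19600 × 1.24
    = 303 × 1.4 × 0.96 / 19600 × 1.24
    = 0.02576 m

S_e ≈ 0.0258 m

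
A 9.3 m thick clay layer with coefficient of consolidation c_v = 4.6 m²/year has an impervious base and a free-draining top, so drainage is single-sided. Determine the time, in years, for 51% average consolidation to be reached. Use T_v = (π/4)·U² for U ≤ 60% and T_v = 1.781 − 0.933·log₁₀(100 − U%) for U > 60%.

t ≈ 3.84 years

Drainage path length: H_d = H = 9.3 m (single drainage).
U ≤ 60%: T_v = (π/4)·U² = (π/4)×0.51² = 0.20428.
t = T_v·H_d²/c_v = 0.20428×9.3²/4.6 = 3.841 years.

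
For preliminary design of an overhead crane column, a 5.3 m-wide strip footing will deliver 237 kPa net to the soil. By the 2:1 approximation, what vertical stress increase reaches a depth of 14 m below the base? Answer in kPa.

Δσ_z ≈ 65.1 kPa

By the 2:1 method the load spreads at 1 horizontal : 2 vertical, so at depth z the loaded area has grown by z in each plan dimension:
Δσ = qB/(B+z) = 237×5.3/(5.3+14) = 65.083 kPa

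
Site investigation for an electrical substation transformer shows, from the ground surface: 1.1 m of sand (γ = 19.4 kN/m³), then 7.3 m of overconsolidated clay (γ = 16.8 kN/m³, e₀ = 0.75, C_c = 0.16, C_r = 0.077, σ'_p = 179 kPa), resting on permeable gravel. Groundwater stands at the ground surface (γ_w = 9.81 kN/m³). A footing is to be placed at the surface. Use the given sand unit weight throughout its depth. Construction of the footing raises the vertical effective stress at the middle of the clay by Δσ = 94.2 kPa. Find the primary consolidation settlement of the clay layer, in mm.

S_c ≈ 179 mm

Mid-depth of clay below the ground surface: z = 1.1 + 7.3/2 = 4.75 m.
Total vertical stress at mid-clay: σ_v = 19.4×1.1 + 16.8×3.65 = 82.66 kPa.
Pore pressure: u = 9.81×(4.75 − 0) = 46.598 kPa.
Initial effective stress: σ'_0 = σ_v − u = 82.66 − 46.598 = 36.062 kPa.
Final effective stress: σ'_f = 36.062 + 94.2 = 130.26 kPa.
σ'_f = 130.26 ≤ σ'_p = 179 kPa, so the clay remains overconsolidated and only the recompression index applies:
S_c = C_r·H/(1+e₀)·log₁₀(σ'_f/σ'_0) = 0.077×7.3/1.75×log₁₀(130.26/36.062)
    = 0.3212 × 0.55776 = 0.1792 m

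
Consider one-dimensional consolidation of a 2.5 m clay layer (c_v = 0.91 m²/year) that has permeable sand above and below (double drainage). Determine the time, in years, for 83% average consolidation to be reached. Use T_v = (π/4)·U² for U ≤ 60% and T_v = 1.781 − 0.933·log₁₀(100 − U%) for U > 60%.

Drainage path length: H_d = H/2 = 1.25 m (double drainage).
U > 60%: T_v = 1.781 − 0.933·log₁₀(100 − 83) = 0.63299.
t = T_v·H_d²/c_v = 0.63299×1.25²/0.91 = 1.087 years.

t ≈ 1.09 years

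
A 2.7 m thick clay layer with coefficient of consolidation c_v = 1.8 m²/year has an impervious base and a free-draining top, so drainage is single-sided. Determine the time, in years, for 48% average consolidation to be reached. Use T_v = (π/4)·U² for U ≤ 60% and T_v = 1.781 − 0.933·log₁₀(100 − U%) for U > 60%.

t ≈ 0.733 years

Drainage path length: H_d = H = 2.7 m (single drainage).
U ≤ 60%: T_v = (π/4)·U² = (π/4)×0.48² = 0.18096.
t = T_v·H_d²/c_v = 0.18096×2.7²/1.8 = 0.7329 years.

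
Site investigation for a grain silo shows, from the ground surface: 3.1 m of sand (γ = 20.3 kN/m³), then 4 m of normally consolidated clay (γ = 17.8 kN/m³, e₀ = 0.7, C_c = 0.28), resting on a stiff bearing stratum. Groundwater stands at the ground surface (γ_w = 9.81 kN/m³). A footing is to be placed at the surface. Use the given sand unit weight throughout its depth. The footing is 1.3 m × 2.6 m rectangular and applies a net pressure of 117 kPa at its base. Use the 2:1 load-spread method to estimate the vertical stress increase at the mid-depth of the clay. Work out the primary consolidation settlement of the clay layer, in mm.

Mid-depth of clay below the ground surface: z = 3.1 + 4/2 = 5.1 m.
Total vertical stress at mid-clay: σ_v = 20.3×3.1 + 17.8×2 = 98.53 kPa.
Pore pressure: u = 9.81×(5.1 − 0) = 50.031 kPa.
Initial effective stress: σ'_0 = σ_v − u = 98.53 − 50.031 = 48.499 kPa.
Stress increase at mid-clay by the 2:1 spreading method:
Δσ = qBL/((B+z)(L+z)) = 117×1.3×2.6/((1.3+5.1)(2.6+5.1)) = 8.0248 kPa
Final effective stress: σ'_f = σ'_0 + Δσ = 48.499 + 8.0248 = 56.524 kPa.
Normally consolidated clay, so the full stress increment lies on the virgin compression line:
S_c = C_c·H/(1+e₀)·log₁₀(σ'_f/σ'_0) = 0.28×4/(1+0.7)×log₁₀(56.524/48.499)
    = 0.65882 × 0.0665 = 0.04381 m

S_c ≈ 43.8 mm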